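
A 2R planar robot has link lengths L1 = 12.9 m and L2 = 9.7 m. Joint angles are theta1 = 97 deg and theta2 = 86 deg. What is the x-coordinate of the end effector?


Convert angles to radians: theta1 = 1.693, theta2 = 1.501
x = L1*cos(theta1) + L2*cos(theta1+theta2)
x = -1.5721 + -9.6867
x = -11.2588


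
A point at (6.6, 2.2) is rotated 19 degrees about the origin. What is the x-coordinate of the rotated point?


x' = x*cos(theta) - y*sin(theta)
cos(19 deg) = 0.9455, sin(19 deg) = 0.3256
x' = 6.6 * 0.9455 - 2.2 * 0.3256
= 6.2404 - 0.7162
= 5.5242


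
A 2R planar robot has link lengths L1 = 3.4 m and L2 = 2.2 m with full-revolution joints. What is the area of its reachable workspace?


r_max = L1 + L2 = 5.6 m
r_min = |L1 - L2| = 1.2 m
Area = pi*(r_max^2 - r_min^2)
= pi*(31.36 - 1.44)
= pi * 29.92
= 93.9965 m^2


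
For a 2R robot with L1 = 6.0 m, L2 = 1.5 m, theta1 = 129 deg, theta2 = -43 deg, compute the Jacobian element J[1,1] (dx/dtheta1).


J[1,1] = -L1*sin(t1) - L2*sin(t1+t2)
= -6.0*sin(129) - 1.5*sin(86)
= -6.1592


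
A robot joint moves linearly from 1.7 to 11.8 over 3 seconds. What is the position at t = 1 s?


s = t/T = 1/3 = 0.3333
p(t) = p0 + (pf-p0)*s
= 1.7 + (11.8 - 1.7) * 0.3333
= 5.0667


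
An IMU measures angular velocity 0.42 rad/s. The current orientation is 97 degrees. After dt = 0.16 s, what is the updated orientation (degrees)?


delta_theta = w * dt = 0.42 * 0.16 = 0.0672 rad
= 3.8503 deg
theta_new = 97 + 3.8503 = 100.8503 deg


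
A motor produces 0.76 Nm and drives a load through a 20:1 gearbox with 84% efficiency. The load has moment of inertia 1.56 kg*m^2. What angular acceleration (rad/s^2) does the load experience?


tau_out = tau_motor * N * eta
= 0.76 * 20 * 0.84 = 12.768 Nm
alpha = tau_out / I = 12.768 / 1.56
= 8.1846 rad/s^2


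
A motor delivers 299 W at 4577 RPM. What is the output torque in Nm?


omega = 4577 * 2*pi/60 = 479.3023 rad/s
tau = P / omega = 299 / 479.3023
= 0.6238 Nm


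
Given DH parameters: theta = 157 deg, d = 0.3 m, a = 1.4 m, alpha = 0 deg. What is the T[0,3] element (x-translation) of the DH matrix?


T[0,3] = a * cos(theta)
= 1.4 * cos(157 deg)
= 1.4 * -0.9205
= -1.2887


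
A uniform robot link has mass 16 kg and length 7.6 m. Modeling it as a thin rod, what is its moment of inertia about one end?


I = (1/3) * m * L^2
= (1/3) * 16 * 7.6^2
= 0.333333 * 16 * 57.76
= 308.0533 kg*m^2


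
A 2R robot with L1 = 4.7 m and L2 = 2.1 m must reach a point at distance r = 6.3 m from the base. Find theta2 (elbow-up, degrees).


cos(theta2) = (r^2 - L1^2 - L2^2) / (2*L1*L2)
cos(theta2) = (39.69 - 22.09 - 4.41) / 19.74
cos(theta2) = 0.668186
theta2 = 48.0728 degrees


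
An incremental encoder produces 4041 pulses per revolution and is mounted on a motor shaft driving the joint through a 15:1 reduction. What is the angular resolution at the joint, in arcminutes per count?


counts per rev = 4041
effective counts at joint = 4041 * 15 = 60615
resolution = 360*60 / 60615
= 0.3563 arcmin/count


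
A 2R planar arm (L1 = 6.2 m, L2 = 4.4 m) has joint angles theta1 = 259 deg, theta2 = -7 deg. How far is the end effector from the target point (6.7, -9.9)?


End effector via forward kinematics:
x = L1*cos(t1) + L2*cos(t1+t2) = -2.5427
y = L1*sin(t1) + L2*sin(t1+t2) = -10.2707
Distance to target:
d = sqrt((6.7 - -2.5427)^2 + (-9.9 - -10.2707)^2)
= sqrt(85.4273 + 0.1374)
= 9.2501 m


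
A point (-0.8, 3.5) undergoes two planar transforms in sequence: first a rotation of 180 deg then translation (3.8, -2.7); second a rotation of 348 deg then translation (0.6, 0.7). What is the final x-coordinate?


After transform 1:
x1 = cos(180)*-0.8 - sin(180)*3.5 + 3.8 = 4.6
y1 = sin(180)*-0.8 + cos(180)*3.5 + -2.7 = -6.2
After transform 2:
x2 = cos(348)*4.6 - sin(348)*-6.2 + 0.6
= 3.8104


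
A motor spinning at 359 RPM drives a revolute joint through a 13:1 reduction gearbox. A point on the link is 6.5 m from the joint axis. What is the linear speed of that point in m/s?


omega_motor = 359 * 2*pi/60 = 37.5944 rad/s
omega_joint = omega_motor / 13 = 2.8919 rad/s
v = omega_joint * r = 2.8919 * 6.5
= 18.7972 m/s


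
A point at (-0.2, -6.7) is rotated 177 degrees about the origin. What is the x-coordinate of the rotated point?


x' = x*cos(theta) - y*sin(theta)
cos(177 deg) = -0.9986, sin(177 deg) = 0.0523
x' = -0.2 * -0.9986 - -6.7 * 0.0523
= 0.1997 - -0.3507
= 0.5504


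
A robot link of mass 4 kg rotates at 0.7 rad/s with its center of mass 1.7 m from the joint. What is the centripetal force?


F = m * omega^2 * r
= 4 * 0.7^2 * 1.7
= 4 * 0.49 * 1.7
= 3.332 N


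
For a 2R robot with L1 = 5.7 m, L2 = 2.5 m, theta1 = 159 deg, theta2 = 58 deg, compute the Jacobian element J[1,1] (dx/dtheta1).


J[1,1] = -L1*sin(t1) - L2*sin(t1+t2)
= -5.7*sin(159) - 2.5*sin(217)
= -0.5382


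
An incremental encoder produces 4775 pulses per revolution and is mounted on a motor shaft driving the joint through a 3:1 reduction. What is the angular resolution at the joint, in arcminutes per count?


counts per rev = 4775
effective counts at joint = 4775 * 3 = 14325
resolution = 360*60 / 14325
= 1.5079 arcmin/count


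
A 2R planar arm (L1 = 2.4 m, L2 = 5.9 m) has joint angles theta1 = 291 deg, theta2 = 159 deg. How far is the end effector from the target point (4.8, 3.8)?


End effector via forward kinematics:
x = L1*cos(t1) + L2*cos(t1+t2) = 0.8601
y = L1*sin(t1) + L2*sin(t1+t2) = 3.6594
Distance to target:
d = sqrt((4.8 - 0.8601)^2 + (3.8 - 3.6594)^2)
= sqrt(15.5229 + 0.0198)
= 3.9424 m


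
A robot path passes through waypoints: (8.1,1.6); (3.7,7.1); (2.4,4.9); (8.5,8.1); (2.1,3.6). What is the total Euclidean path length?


Segment lengths:
  seg1 = sqrt((-4.4)^2 + (5.5)^2) = 7.0434
  seg2 = sqrt((-1.3)^2 + (-2.2)^2) = 2.5554
  seg3 = sqrt((6.1)^2 + (3.2)^2) = 6.8884
  seg4 = sqrt((-6.4)^2 + (-4.5)^2) = 7.8237
Total = 24.3109


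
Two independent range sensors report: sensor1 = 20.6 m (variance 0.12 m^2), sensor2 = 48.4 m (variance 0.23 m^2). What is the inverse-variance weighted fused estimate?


w1 = (1/var1) / (1/var1 + 1/var2)
   = 8.3333 / (8.3333 + 4.3478) = 0.6571
w2 = 1 - w1 = 0.3429
fused = w1*s1 + w2*s2 = 13.5371 + 16.5943
= 30.1314 m


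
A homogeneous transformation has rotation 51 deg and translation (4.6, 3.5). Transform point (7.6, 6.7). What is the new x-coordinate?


x' = cos(theta)*px - sin(theta)*py + tx
= 0.6293*7.6 - 0.7771*6.7 + 4.6
= 4.176


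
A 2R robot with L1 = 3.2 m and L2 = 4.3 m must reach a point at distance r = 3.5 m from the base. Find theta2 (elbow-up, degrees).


cos(theta2) = (r^2 - L1^2 - L2^2) / (2*L1*L2)
cos(theta2) = (12.25 - 10.24 - 18.49) / 27.52
cos(theta2) = -0.598837
theta2 = 126.7867 degrees


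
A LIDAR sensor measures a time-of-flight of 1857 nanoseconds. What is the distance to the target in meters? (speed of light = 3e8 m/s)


tof = 1857 ns = 1.857e-06 s
dist = c * tof / 2
= 3e8 * 1.857e-06 / 2
= 278.55 m


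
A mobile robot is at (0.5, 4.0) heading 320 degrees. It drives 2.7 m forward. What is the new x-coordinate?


x_new = x0 + d*cos(theta)
= 0.5 + 2.7*cos(320)
= 0.5 + 2.0683
= 2.5683


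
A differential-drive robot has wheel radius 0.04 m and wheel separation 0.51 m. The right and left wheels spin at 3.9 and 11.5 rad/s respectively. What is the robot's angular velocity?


vR = r*wR = 0.04*3.9 = 0.156 m/s
vL = r*wL = 0.04*11.5 = 0.46 m/s
v = (vR+vL)/2 = 0.308 m/s
omega = (vR-vL)/L = -0.5961 rad/s
angular velocity = -0.5961 rad/s


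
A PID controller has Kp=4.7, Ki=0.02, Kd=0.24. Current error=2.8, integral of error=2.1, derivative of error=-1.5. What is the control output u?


u = Kp*e + Ki*int(e) + Kd*de/dt
= 4.7*2.8 + 0.02*2.1 + 0.24*(-1.5)
= 13.16 + 0.042 + -0.36
= 12.842


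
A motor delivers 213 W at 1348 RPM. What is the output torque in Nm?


omega = 1348 * 2*pi/60 = 141.1622 rad/s
tau = P / omega = 213 / 141.1622
= 1.5089 Nm


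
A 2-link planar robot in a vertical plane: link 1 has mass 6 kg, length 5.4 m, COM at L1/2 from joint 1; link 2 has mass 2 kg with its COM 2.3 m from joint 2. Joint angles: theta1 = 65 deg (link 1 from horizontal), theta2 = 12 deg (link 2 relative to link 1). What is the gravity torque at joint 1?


Horizontal distance from joint 1 to link-1 COM:
  x_c1 = (L1/2)*cos(t1) = 2.7 * 0.4226 = 1.1411 m
Horizontal distance from joint 1 to link-2 COM:
  x_c2 = L1*cos(t1) + Lc2*cos(t1+t2)
       = 5.4*0.4226 + 2.3*0.225 = 2.7995 m
tau1 = m1*g*x_c1 + m2*g*x_c2
     = 6*9.81*1.1411 + 2*9.81*2.7995
     = 67.1633 + 54.9267
     = 122.09 Nm


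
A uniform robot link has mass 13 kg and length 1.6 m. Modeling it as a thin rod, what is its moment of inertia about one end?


I = (1/3) * m * L^2
= (1/3) * 13 * 1.6^2
= 0.333333 * 13 * 2.56
= 11.0933 kg*m^2


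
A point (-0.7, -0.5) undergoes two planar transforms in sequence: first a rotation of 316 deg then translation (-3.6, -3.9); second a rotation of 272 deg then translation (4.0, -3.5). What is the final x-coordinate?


After transform 1:
x1 = cos(316)*-0.7 - sin(316)*-0.5 + -3.6 = -4.4509
y1 = sin(316)*-0.7 + cos(316)*-0.5 + -3.9 = -3.7734
After transform 2:
x2 = cos(272)*-4.4509 - sin(272)*-3.7734 + 4.0
= 0.0736


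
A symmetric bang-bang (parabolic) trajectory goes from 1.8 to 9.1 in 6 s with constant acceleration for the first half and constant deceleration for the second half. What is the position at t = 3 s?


Symmetric rest-to-rest: each phase covers (pf-p0)/2 in time T/2. 0.5*a*(T/2)^2 = (pf-p0)/2 => a = 4*(pf-p0)/T^2
a = 4*(9.1-1.8)/6^2 = 0.8111
t = 3 is in the acceleration phase (t <= T/2).
p = p0 + 0.5*a*t^2 = 1.8 + 0.5*0.8111*3^2
= 5.45


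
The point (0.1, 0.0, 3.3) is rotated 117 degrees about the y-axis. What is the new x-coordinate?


Rotation about y-axis: x' = x*cos(theta) + z*sin(theta)
= 0.1 * -0.454 + 3.3 * 0.891
= 2.8949


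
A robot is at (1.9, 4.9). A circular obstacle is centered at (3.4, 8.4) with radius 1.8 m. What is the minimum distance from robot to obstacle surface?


center_dist = sqrt((1.9-3.4)^2 + (4.9-8.4)^2)
= sqrt(2.25 + 12.25)
= 3.8079
min_dist = center_dist - radius = 3.8079 - 1.8 = 2.0079 m


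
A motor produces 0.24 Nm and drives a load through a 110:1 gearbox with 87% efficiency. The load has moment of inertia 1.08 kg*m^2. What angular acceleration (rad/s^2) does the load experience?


tau_out = tau_motor * N * eta
= 0.24 * 110 * 0.87 = 22.968 Nm
alpha = tau_out / I = 22.968 / 1.08
= 21.2667 rad/s^2


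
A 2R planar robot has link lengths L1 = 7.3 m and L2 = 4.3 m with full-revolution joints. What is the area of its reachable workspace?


r_max = L1 + L2 = 11.6 m
r_min = |L1 - L2| = 3.0 m
Area = pi*(r_max^2 - r_min^2)
= pi*(134.56 - 9.0)
= pi * 125.56
= 394.4584 m^2


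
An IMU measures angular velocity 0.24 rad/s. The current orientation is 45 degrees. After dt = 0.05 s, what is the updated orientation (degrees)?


delta_theta = w * dt = 0.24 * 0.05 = 0.012 rad
= 0.6875 deg
theta_new = 45 + 0.6875 = 45.6875 deg


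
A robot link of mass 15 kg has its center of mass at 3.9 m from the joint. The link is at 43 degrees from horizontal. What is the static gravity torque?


tau = m*g*L*cos(angle)
= 15 * 9.81 * 3.9 * cos(43 deg)
= 15 * 9.81 * 3.9 * 0.7314
= 419.7129 Nm


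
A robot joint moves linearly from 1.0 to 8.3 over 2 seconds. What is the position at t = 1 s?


s = t/T = 1/2 = 0.5
p(t) = p0 + (pf-p0)*s
= 1.0 + (8.3 - 1.0) * 0.5
= 4.65


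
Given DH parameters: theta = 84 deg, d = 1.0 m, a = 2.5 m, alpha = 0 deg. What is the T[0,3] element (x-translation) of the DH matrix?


T[0,3] = a * cos(theta)
= 2.5 * cos(84 deg)
= 2.5 * 0.1045
= 0.2613


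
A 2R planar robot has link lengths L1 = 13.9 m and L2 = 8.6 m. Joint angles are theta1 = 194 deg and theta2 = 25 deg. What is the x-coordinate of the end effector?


Convert angles to radians: theta1 = 3.3859, theta2 = 0.4363
x = L1*cos(theta1) + L2*cos(theta1+theta2)
x = -13.4871 + -6.6835
x = -20.1706


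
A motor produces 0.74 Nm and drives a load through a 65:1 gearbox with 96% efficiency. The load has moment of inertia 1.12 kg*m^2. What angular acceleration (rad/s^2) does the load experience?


tau_out = tau_motor * N * eta
= 0.74 * 65 * 0.96 = 46.176 Nm
alpha = tau_out / I = 46.176 / 1.12
= 41.2286 rad/s^2


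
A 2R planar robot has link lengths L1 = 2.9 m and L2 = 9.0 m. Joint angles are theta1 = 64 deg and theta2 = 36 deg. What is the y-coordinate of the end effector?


Convert angles to radians: theta1 = 1.117, theta2 = 0.6283
y = L1*sin(theta1) + L2*sin(theta1+theta2)
y = 2.6065 + 8.8633
y = 11.4698


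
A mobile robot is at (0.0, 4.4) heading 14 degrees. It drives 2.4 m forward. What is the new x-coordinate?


x_new = x0 + d*cos(theta)
= 0.0 + 2.4*cos(14)
= 0.0 + 2.3287
= 2.3287


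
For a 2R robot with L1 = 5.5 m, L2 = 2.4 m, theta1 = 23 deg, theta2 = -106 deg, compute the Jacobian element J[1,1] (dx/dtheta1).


J[1,1] = -L1*sin(t1) - L2*sin(t1+t2)
= -5.5*sin(23) - 2.4*sin(-83)
= 0.2331


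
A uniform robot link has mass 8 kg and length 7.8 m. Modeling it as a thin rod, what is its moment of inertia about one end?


I = (1/3) * m * L^2
= (1/3) * 8 * 7.8^2
= 0.333333 * 8 * 60.84
= 162.24 kg*m^2


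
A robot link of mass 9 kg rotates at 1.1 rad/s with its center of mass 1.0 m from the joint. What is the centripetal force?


F = m * omega^2 * r
= 9 * 1.1^2 * 1.0
= 9 * 1.21 * 1.0
= 10.89 N


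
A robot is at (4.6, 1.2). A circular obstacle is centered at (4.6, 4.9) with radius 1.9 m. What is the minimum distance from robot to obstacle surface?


center_dist = sqrt((4.6-4.6)^2 + (1.2-4.9)^2)
= sqrt(0.0 + 13.69)
= 3.7
min_dist = center_dist - radius = 3.7 - 1.9 = 1.8 m


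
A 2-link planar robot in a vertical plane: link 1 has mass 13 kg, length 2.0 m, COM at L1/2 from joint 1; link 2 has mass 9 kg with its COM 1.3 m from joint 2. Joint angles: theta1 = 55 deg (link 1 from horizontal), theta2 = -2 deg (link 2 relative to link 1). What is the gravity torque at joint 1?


Horizontal distance from joint 1 to link-1 COM:
  x_c1 = (L1/2)*cos(t1) = 1.0 * 0.5736 = 0.5736 m
Horizontal distance from joint 1 to link-2 COM:
  x_c2 = L1*cos(t1) + Lc2*cos(t1+t2)
       = 2.0*0.5736 + 1.3*0.6018 = 1.9295 m
tau1 = m1*g*x_c1 + m2*g*x_c2
     = 13*9.81*0.5736 + 9*9.81*1.9295
     = 73.1482 + 170.3567
     = 243.5049 Nm


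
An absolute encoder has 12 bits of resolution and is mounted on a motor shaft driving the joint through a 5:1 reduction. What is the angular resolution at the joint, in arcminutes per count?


counts = 2^12 = 4096
effective counts at joint = 4096 * 5 = 20480
resolution = 360*60 / 20480
= 1.0547 arcmin/count


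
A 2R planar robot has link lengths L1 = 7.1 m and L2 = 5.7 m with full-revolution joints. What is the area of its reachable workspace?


r_max = L1 + L2 = 12.8 m
r_min = |L1 - L2| = 1.4 m
Area = pi*(r_max^2 - r_min^2)
= pi*(163.84 - 1.96)
= pi * 161.88
= 508.561 m^2


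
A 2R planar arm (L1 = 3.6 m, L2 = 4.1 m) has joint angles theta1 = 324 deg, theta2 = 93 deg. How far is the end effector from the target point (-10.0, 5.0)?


End effector via forward kinematics:
x = L1*cos(t1) + L2*cos(t1+t2) = 5.1455
y = L1*sin(t1) + L2*sin(t1+t2) = 1.3225
Distance to target:
d = sqrt((-10.0 - 5.1455)^2 + (5.0 - 1.3225)^2)
= sqrt(229.3856 + 13.5238)
= 15.5856 m


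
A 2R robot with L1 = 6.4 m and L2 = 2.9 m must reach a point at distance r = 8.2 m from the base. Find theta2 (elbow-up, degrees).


cos(theta2) = (r^2 - L1^2 - L2^2) / (2*L1*L2)
cos(theta2) = (67.24 - 40.96 - 8.41) / 37.12
cos(theta2) = 0.481412
theta2 = 61.2224 degrees


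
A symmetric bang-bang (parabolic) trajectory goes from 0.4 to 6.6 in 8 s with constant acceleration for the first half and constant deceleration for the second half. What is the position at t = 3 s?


Symmetric rest-to-rest: each phase covers (pf-p0)/2 in time T/2. 0.5*a*(T/2)^2 = (pf-p0)/2 => a = 4*(pf-p0)/T^2
a = 4*(6.6-0.4)/8^2 = 0.3875
t = 3 is in the acceleration phase (t <= T/2).
p = p0 + 0.5*a*t^2 = 0.4 + 0.5*0.3875*3^2
= 2.1437


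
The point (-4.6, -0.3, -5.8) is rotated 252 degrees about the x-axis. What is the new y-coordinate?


Rotation about x-axis: y' = y*cos(theta) - z*sin(theta)
= -0.3 * -0.309 - -5.8 * -0.9511
= -5.4234


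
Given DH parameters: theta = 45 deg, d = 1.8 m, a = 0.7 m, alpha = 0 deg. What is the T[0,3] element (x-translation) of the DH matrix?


T[0,3] = a * cos(theta)
= 0.7 * cos(45 deg)
= 0.7 * 0.7071
= 0.495


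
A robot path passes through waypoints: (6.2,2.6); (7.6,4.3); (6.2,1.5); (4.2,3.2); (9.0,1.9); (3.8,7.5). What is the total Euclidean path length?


Segment lengths:
  seg1 = sqrt((1.4)^2 + (1.7)^2) = 2.2023
  seg2 = sqrt((-1.4)^2 + (-2.8)^2) = 3.1305
  seg3 = sqrt((-2.0)^2 + (1.7)^2) = 2.6249
  seg4 = sqrt((4.8)^2 + (-1.3)^2) = 4.9729
  seg5 = sqrt((-5.2)^2 + (5.6)^2) = 7.642
Total = 20.5726


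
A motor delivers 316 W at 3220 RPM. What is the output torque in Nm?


omega = 3220 * 2*pi/60 = 337.1976 rad/s
tau = P / omega = 316 / 337.1976
= 0.9371 Nm


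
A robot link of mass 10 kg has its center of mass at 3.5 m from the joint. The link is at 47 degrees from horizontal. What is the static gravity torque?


tau = m*g*L*cos(angle)
= 10 * 9.81 * 3.5 * cos(47 deg)
= 10 * 9.81 * 3.5 * 0.682
= 234.1641 Nm


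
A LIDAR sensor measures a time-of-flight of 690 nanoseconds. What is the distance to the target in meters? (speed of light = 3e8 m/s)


tof = 690 ns = 6.9e-07 s
dist = c * tof / 2
= 3e8 * 6.9e-07 / 2
= 103.5 m


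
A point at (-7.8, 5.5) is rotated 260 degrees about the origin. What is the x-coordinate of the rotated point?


x' = x*cos(theta) - y*sin(theta)
cos(260 deg) = -0.1736, sin(260 deg) = -0.9848
x' = -7.8 * -0.1736 - 5.5 * -0.9848
= 1.3545 - -5.4164
= 6.7709


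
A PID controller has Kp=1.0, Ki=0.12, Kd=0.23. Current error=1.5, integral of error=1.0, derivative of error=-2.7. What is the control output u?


u = Kp*e + Ki*int(e) + Kd*de/dt
= 1.0*1.5 + 0.12*1.0 + 0.23*(-2.7)
= 1.5 + 0.12 + -0.621
= 0.999


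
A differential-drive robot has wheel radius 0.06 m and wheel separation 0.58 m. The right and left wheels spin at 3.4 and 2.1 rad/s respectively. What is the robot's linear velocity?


vR = r*wR = 0.06*3.4 = 0.204 m/s
vL = r*wL = 0.06*2.1 = 0.126 m/s
v = (vR+vL)/2 = 0.165 m/s
omega = (vR-vL)/L = 0.1345 rad/s
linear velocity = 0.165 m/s


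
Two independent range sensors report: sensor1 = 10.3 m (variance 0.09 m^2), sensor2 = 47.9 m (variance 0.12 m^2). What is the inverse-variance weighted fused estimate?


w1 = (1/var1) / (1/var1 + 1/var2)
   = 11.1111 / (11.1111 + 8.3333) = 0.5714
w2 = 1 - w1 = 0.4286
fused = w1*s1 + w2*s2 = 5.8857 + 20.5286
= 26.4143 m


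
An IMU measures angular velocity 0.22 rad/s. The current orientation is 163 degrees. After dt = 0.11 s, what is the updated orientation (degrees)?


delta_theta = w * dt = 0.22 * 0.11 = 0.0242 rad
= 1.3866 deg
theta_new = 163 + 1.3866 = 164.3866 deg


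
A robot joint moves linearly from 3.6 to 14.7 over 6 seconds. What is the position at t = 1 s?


s = t/T = 1/6 = 0.1667
p(t) = p0 + (pf-p0)*s
= 3.6 + (14.7 - 3.6) * 0.1667
= 5.45


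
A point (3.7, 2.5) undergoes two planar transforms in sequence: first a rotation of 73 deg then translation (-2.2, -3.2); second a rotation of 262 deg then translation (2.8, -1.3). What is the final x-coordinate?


After transform 1:
x1 = cos(73)*3.7 - sin(73)*2.5 + -2.2 = -3.509
y1 = sin(73)*3.7 + cos(73)*2.5 + -3.2 = 1.0693
After transform 2:
x2 = cos(262)*-3.509 - sin(262)*1.0693 + 2.8
= 4.3472


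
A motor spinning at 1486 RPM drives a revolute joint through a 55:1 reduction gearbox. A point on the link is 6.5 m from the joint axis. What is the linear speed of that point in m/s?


omega_motor = 1486 * 2*pi/60 = 155.6136 rad/s
omega_joint = omega_motor / 55 = 2.8293 rad/s
v = omega_joint * r = 2.8293 * 6.5
= 18.3907 m/s


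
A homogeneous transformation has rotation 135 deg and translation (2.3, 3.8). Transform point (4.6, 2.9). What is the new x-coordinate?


x' = cos(theta)*px - sin(theta)*py + tx
= -0.7071*4.6 - 0.7071*2.9 + 2.3
= -3.0033


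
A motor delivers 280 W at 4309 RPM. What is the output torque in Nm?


omega = 4309 * 2*pi/60 = 451.2374 rad/s
tau = P / omega = 280 / 451.2374
= 0.6205 Nm


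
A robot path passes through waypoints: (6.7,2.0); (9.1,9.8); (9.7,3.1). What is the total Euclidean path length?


Segment lengths:
  seg1 = sqrt((2.4)^2 + (7.8)^2) = 8.1609
  seg2 = sqrt((0.6)^2 + (-6.7)^2) = 6.7268
Total = 14.8877


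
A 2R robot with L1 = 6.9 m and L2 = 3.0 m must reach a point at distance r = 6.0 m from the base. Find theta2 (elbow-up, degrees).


cos(theta2) = (r^2 - L1^2 - L2^2) / (2*L1*L2)
cos(theta2) = (36.0 - 47.61 - 9.0) / 41.4
cos(theta2) = -0.497826
theta2 = 119.8563 degrees


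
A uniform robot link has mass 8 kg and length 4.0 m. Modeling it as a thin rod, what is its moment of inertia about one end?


I = (1/3) * m * L^2
= (1/3) * 8 * 4.0^2
= 0.333333 * 8 * 16.0
= 42.6667 kg*m^2


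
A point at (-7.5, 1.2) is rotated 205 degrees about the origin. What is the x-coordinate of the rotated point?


x' = x*cos(theta) - y*sin(theta)
cos(205 deg) = -0.9063, sin(205 deg) = -0.4226
x' = -7.5 * -0.9063 - 1.2 * -0.4226
= 6.7973 - -0.5071
= 7.3045


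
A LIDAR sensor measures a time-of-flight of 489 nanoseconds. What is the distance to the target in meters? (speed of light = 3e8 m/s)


tof = 489 ns = 4.89e-07 s
dist = c * tof / 2
= 3e8 * 4.89e-07 / 2
= 73.35 m


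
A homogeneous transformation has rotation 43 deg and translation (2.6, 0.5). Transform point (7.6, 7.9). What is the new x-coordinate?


x' = cos(theta)*px - sin(theta)*py + tx
= 0.7314*7.6 - 0.682*7.9 + 2.6
= 2.7705


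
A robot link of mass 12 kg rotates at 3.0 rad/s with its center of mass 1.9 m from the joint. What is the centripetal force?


F = m * omega^2 * r
= 12 * 3.0^2 * 1.9
= 12 * 9.0 * 1.9
= 205.2 N


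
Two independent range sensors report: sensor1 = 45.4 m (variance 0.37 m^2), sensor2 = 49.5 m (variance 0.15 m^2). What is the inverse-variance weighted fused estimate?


w1 = (1/var1) / (1/var1 + 1/var2)
   = 2.7027 / (2.7027 + 6.6667) = 0.2885
w2 = 1 - w1 = 0.7115
fused = w1*s1 + w2*s2 = 13.0962 + 35.2212
= 48.3173 m


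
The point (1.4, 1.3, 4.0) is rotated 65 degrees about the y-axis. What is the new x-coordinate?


Rotation about y-axis: x' = x*cos(theta) + z*sin(theta)
= 1.4 * 0.4226 + 4.0 * 0.9063
= 4.2169


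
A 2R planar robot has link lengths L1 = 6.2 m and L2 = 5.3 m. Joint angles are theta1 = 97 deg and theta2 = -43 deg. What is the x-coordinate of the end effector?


Convert angles to radians: theta1 = 1.693, theta2 = -0.7505
x = L1*cos(theta1) + L2*cos(theta1+theta2)
x = -0.7556 + 3.1153
x = 2.3597


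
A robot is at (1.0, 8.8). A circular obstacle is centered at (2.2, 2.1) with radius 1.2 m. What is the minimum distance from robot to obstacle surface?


center_dist = sqrt((1.0-2.2)^2 + (8.8-2.1)^2)
= sqrt(1.44 + 44.89)
= 6.8066
min_dist = center_dist - radius = 6.8066 - 1.2 = 5.6066 m


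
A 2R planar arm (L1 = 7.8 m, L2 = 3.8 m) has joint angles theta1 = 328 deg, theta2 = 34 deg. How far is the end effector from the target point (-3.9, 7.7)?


End effector via forward kinematics:
x = L1*cos(t1) + L2*cos(t1+t2) = 10.4125
y = L1*sin(t1) + L2*sin(t1+t2) = -4.0008
Distance to target:
d = sqrt((-3.9 - 10.4125)^2 + (7.7 - -4.0008)^2)
= sqrt(204.8465 + 136.9076)
= 18.4866 m


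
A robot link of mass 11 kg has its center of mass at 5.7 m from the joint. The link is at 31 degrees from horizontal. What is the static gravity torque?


tau = m*g*L*cos(angle)
= 11 * 9.81 * 5.7 * cos(31 deg)
= 11 * 9.81 * 5.7 * 0.8572
= 527.2325 Nm


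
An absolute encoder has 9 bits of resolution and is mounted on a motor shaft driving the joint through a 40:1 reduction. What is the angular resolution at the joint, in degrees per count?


counts = 2^9 = 512
effective counts at joint = 512 * 40 = 20480
resolution = 360 / 20480
= 0.0176 deg/count


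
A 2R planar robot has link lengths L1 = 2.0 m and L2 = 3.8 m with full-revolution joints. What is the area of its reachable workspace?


r_max = L1 + L2 = 5.8 m
r_min = |L1 - L2| = 1.8 m
Area = pi*(r_max^2 - r_min^2)
= pi*(33.64 - 3.24)
= pi * 30.4
= 95.5044 m^2


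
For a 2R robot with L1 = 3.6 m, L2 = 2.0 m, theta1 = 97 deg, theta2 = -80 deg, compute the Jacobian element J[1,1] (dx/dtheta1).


J[1,1] = -L1*sin(t1) - L2*sin(t1+t2)
= -3.6*sin(97) - 2.0*sin(17)
= -4.1579


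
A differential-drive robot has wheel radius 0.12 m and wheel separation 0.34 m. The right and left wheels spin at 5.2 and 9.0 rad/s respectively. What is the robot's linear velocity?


vR = r*wR = 0.12*5.2 = 0.624 m/s
vL = r*wL = 0.12*9.0 = 1.08 m/s
v = (vR+vL)/2 = 0.852 m/s
omega = (vR-vL)/L = -1.3412 rad/s
linear velocity = 0.852 m/s


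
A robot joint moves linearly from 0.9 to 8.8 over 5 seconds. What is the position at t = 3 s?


s = t/T = 3/5 = 0.6
p(t) = p0 + (pf-p0)*s
= 0.9 + (8.8 - 0.9) * 0.6
= 5.64


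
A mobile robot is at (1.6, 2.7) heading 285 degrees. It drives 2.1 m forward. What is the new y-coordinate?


y_new = y0 + d*sin(theta)
= 2.7 + 2.1*sin(285)
= 2.7 + -2.0284
= 0.6716


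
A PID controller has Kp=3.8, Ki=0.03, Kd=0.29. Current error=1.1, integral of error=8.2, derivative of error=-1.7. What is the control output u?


u = Kp*e + Ki*int(e) + Kd*de/dt
= 3.8*1.1 + 0.03*8.2 + 0.29*(-1.7)
= 4.18 + 0.246 + -0.493
= 3.933


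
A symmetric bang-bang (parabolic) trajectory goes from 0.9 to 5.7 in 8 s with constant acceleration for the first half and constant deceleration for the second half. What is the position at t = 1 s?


Symmetric rest-to-rest: each phase covers (pf-p0)/2 in time T/2. 0.5*a*(T/2)^2 = (pf-p0)/2 => a = 4*(pf-p0)/T^2
a = 4*(5.7-0.9)/8^2 = 0.3
t = 1 is in the acceleration phase (t <= T/2).
p = p0 + 0.5*a*t^2 = 0.9 + 0.5*0.3*1^2
= 1.05


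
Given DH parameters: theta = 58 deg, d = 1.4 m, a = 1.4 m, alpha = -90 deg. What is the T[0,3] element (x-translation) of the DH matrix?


T[0,3] = a * cos(theta)
= 1.4 * cos(58 deg)
= 1.4 * 0.5299
= 0.7419


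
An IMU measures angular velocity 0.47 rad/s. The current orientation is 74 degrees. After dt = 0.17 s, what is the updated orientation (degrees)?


delta_theta = w * dt = 0.47 * 0.17 = 0.0799 rad
= 4.5779 deg
theta_new = 74 + 4.5779 = 78.5779 deg


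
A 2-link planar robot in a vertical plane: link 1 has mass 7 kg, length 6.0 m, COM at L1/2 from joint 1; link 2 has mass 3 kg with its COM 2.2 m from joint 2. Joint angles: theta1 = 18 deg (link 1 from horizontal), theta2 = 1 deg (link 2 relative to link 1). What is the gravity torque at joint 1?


Horizontal distance from joint 1 to link-1 COM:
  x_c1 = (L1/2)*cos(t1) = 3.0 * 0.9511 = 2.8532 m
Horizontal distance from joint 1 to link-2 COM:
  x_c2 = L1*cos(t1) + Lc2*cos(t1+t2)
       = 6.0*0.9511 + 2.2*0.9455 = 7.7865 m
tau1 = m1*g*x_c1 + m2*g*x_c2
     = 7*9.81*2.8532 + 3*9.81*7.7865
     = 195.9272 + 229.1561
     = 425.0833 Nm


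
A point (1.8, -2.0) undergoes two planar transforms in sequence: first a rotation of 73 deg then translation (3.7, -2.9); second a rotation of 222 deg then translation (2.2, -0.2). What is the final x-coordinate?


After transform 1:
x1 = cos(73)*1.8 - sin(73)*-2.0 + 3.7 = 6.1389
y1 = sin(73)*1.8 + cos(73)*-2.0 + -2.9 = -1.7634
After transform 2:
x2 = cos(222)*6.1389 - sin(222)*-1.7634 + 2.2
= -3.542


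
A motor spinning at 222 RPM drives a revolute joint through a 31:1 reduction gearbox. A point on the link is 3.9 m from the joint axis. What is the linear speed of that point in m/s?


omega_motor = 222 * 2*pi/60 = 23.2478 rad/s
omega_joint = omega_motor / 31 = 0.7499 rad/s
v = omega_joint * r = 0.7499 * 3.9
= 2.9247 m/s


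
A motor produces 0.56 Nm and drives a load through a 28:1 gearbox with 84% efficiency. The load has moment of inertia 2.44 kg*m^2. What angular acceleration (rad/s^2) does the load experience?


tau_out = tau_motor * N * eta
= 0.56 * 28 * 0.84 = 13.1712 Nm
alpha = tau_out / I = 13.1712 / 2.44
= 5.398 rad/s^2


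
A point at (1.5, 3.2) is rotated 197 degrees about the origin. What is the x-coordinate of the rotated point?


x' = x*cos(theta) - y*sin(theta)
cos(197 deg) = -0.9563, sin(197 deg) = -0.2924
x' = 1.5 * -0.9563 - 3.2 * -0.2924
= -1.4345 - -0.9356
= -0.4989


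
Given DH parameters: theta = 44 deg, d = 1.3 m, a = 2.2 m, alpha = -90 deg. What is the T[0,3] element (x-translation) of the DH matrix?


T[0,3] = a * cos(theta)
= 2.2 * cos(44 deg)
= 2.2 * 0.7193
= 1.5825


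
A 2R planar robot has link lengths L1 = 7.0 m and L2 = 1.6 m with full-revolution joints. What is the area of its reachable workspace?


r_max = L1 + L2 = 8.6 m
r_min = |L1 - L2| = 5.4 m
Area = pi*(r_max^2 - r_min^2)
= pi*(73.96 - 29.16)
= pi * 44.8
= 140.7434 m^2


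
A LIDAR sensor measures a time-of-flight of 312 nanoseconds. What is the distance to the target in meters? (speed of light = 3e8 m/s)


tof = 312 ns = 3.12e-07 s
dist = c * tof / 2
= 3e8 * 3.12e-07 / 2
= 46.8 m


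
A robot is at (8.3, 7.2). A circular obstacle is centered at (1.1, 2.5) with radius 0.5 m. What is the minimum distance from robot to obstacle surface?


center_dist = sqrt((8.3-1.1)^2 + (7.2-2.5)^2)
= sqrt(51.84 + 22.09)
= 8.5983
min_dist = center_dist - radius = 8.5983 - 0.5 = 8.0983 m


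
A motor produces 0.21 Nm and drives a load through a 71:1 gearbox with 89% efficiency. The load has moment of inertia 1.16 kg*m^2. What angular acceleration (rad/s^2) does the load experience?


tau_out = tau_motor * N * eta
= 0.21 * 71 * 0.89 = 13.2699 Nm
alpha = tau_out / I = 13.2699 / 1.16
= 11.4396 rad/s^2


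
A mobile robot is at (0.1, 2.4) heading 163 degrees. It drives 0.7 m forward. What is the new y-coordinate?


y_new = y0 + d*sin(theta)
= 2.4 + 0.7*sin(163)
= 2.4 + 0.2047
= 2.6047


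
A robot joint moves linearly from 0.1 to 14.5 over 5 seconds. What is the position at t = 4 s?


s = t/T = 4/5 = 0.8
p(t) = p0 + (pf-p0)*s
= 0.1 + (14.5 - 0.1) * 0.8
= 11.62


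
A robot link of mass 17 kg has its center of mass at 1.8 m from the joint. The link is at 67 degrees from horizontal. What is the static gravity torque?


tau = m*g*L*cos(angle)
= 17 * 9.81 * 1.8 * cos(67 deg)
= 17 * 9.81 * 1.8 * 0.3907
= 117.292 Nm


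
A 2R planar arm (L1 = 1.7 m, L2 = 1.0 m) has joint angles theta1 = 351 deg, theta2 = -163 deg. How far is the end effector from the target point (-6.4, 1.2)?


End effector via forward kinematics:
x = L1*cos(t1) + L2*cos(t1+t2) = 0.6888
y = L1*sin(t1) + L2*sin(t1+t2) = -0.4051
Distance to target:
d = sqrt((-6.4 - 0.6888)^2 + (1.2 - -0.4051)^2)
= sqrt(50.2511 + 2.5764)
= 7.2683 m


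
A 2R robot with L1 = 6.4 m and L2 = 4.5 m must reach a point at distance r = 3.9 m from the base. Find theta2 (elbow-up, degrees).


cos(theta2) = (r^2 - L1^2 - L2^2) / (2*L1*L2)
cos(theta2) = (15.21 - 40.96 - 20.25) / 57.6
cos(theta2) = -0.798611
theta2 = 142.9977 degrees


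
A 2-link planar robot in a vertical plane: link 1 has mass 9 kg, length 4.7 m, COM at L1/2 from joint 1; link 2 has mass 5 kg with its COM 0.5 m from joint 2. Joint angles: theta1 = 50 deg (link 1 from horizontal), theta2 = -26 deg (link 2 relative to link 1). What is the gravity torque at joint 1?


Horizontal distance from joint 1 to link-1 COM:
  x_c1 = (L1/2)*cos(t1) = 2.35 * 0.6428 = 1.5106 m
Horizontal distance from joint 1 to link-2 COM:
  x_c2 = L1*cos(t1) + Lc2*cos(t1+t2)
       = 4.7*0.6428 + 0.5*0.9135 = 3.4779 m
tau1 = m1*g*x_c1 + m2*g*x_c2
     = 9*9.81*1.5106 + 5*9.81*3.4779
     = 133.3665 + 170.5897
     = 303.9563 Nm


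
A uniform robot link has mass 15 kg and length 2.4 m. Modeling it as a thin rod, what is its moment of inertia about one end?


I = (1/3) * m * L^2
= (1/3) * 15 * 2.4^2
= 0.333333 * 15 * 5.76
= 28.8 kg*m^2


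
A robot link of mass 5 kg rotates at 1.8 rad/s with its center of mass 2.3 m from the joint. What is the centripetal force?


F = m * omega^2 * r
= 5 * 1.8^2 * 2.3
= 5 * 3.24 * 2.3
= 37.26 N


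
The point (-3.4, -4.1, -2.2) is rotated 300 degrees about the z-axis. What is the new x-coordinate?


Rotation about z-axis: x' = x*cos(theta) - y*sin(theta)
= -3.4 * 0.5 - -4.1 * -0.866
= -5.2507


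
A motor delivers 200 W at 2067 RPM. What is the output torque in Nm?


omega = 2067 * 2*pi/60 = 216.4557 rad/s
tau = P / omega = 200 / 216.4557
= 0.924 Nm


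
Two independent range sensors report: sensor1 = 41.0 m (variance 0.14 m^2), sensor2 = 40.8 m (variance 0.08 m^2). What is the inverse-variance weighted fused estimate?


w1 = (1/var1) / (1/var1 + 1/var2)
   = 7.1429 / (7.1429 + 12.5) = 0.3636
w2 = 1 - w1 = 0.6364
fused = w1*s1 + w2*s2 = 14.9091 + 25.9636
= 40.8727 m


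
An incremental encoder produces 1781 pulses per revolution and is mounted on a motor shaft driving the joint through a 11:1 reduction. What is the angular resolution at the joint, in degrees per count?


counts per rev = 1781
effective counts at joint = 1781 * 11 = 19591
resolution = 360 / 19591
= 0.0184 deg/count


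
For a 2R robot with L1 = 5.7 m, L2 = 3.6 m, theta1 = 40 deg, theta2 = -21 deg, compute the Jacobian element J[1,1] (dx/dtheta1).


J[1,1] = -L1*sin(t1) - L2*sin(t1+t2)
= -5.7*sin(40) - 3.6*sin(19)
= -4.8359


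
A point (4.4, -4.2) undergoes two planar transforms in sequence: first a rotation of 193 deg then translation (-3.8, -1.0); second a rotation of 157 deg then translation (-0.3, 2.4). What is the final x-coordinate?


After transform 1:
x1 = cos(193)*4.4 - sin(193)*-4.2 + -3.8 = -9.032
y1 = sin(193)*4.4 + cos(193)*-4.2 + -1.0 = 2.1026
After transform 2:
x2 = cos(157)*-9.032 - sin(157)*2.1026 + -0.3
= 7.1925


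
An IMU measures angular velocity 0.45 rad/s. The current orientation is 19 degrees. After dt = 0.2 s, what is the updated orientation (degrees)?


delta_theta = w * dt = 0.45 * 0.2 = 0.09 rad
= 5.1566 deg
theta_new = 19 + 5.1566 = 24.1566 deg


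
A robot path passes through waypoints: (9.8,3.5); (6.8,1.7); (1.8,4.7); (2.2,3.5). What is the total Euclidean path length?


Segment lengths:
  seg1 = sqrt((-3.0)^2 + (-1.8)^2) = 3.4986
  seg2 = sqrt((-5.0)^2 + (3.0)^2) = 5.831
  seg3 = sqrt((0.4)^2 + (-1.2)^2) = 1.2649
Total = 10.5944


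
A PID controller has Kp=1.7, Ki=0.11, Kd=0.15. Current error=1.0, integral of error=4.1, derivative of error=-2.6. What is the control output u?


u = Kp*e + Ki*int(e) + Kd*de/dt
= 1.7*1.0 + 0.11*4.1 + 0.15*(-2.6)
= 1.7 + 0.451 + -0.39
= 1.761


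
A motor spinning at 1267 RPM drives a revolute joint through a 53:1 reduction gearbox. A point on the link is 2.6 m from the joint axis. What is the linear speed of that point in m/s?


omega_motor = 1267 * 2*pi/60 = 132.6799 rad/s
omega_joint = omega_motor / 53 = 2.5034 rad/s
v = omega_joint * r = 2.5034 * 2.6
= 6.5088 m/s


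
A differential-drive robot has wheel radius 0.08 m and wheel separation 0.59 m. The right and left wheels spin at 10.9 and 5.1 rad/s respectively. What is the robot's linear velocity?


vR = r*wR = 0.08*10.9 = 0.872 m/s
vL = r*wL = 0.08*5.1 = 0.408 m/s
v = (vR+vL)/2 = 0.64 m/s
omega = (vR-vL)/L = 0.7864 rad/s
linear velocity = 0.64 m/s


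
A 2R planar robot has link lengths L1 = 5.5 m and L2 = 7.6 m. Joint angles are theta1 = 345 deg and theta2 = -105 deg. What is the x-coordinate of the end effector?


Convert angles to radians: theta1 = 6.0214, theta2 = -1.8326
x = L1*cos(theta1) + L2*cos(theta1+theta2)
x = 5.3126 + -3.8
x = 1.5126


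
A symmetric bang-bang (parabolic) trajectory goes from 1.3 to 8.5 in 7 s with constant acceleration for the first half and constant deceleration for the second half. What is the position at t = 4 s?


Symmetric rest-to-rest: each phase covers (pf-p0)/2 in time T/2. 0.5*a*(T/2)^2 = (pf-p0)/2 => a = 4*(pf-p0)/T^2
a = 4*(8.5-1.3)/7^2 = 0.5878
t = 4 is in the deceleration phase (t > T/2).
p = pf - 0.5*a*(T-t)^2 = 8.5 - 0.5*0.5878*3^2
= 5.8551


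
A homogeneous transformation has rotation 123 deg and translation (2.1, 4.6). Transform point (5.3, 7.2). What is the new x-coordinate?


x' = cos(theta)*px - sin(theta)*py + tx
= -0.5446*5.3 - 0.8387*7.2 + 2.1
= -6.825


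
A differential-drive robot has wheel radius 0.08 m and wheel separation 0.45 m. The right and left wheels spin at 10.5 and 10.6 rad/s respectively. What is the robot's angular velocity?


vR = r*wR = 0.08*10.5 = 0.84 m/s
vL = r*wL = 0.08*10.6 = 0.848 m/s
v = (vR+vL)/2 = 0.844 m/s
omega = (vR-vL)/L = -0.0178 rad/s
angular velocity = -0.0178 rad/s


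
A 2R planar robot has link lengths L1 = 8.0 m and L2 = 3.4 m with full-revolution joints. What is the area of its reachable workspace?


r_max = L1 + L2 = 11.4 m
r_min = |L1 - L2| = 4.6 m
Area = pi*(r_max^2 - r_min^2)
= pi*(129.96 - 21.16)
= pi * 108.8
= 341.8053 m^2


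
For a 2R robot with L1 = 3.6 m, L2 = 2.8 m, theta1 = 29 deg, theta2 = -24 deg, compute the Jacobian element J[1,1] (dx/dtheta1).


J[1,1] = -L1*sin(t1) - L2*sin(t1+t2)
= -3.6*sin(29) - 2.8*sin(5)
= -1.9894


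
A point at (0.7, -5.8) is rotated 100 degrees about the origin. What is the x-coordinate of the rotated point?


x' = x*cos(theta) - y*sin(theta)
cos(100 deg) = -0.1736, sin(100 deg) = 0.9848
x' = 0.7 * -0.1736 - -5.8 * 0.9848
= -0.1216 - -5.7119
= 5.5903


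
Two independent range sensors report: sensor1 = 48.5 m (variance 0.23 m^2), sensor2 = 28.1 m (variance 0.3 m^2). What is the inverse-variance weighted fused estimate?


w1 = (1/var1) / (1/var1 + 1/var2)
   = 4.3478 / (4.3478 + 3.3333) = 0.566
w2 = 1 - w1 = 0.434
fused = w1*s1 + w2*s2 = 27.4528 + 12.1943
= 39.6472 m


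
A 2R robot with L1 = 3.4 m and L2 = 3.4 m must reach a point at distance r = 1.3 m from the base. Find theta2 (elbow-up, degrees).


cos(theta2) = (r^2 - L1^2 - L2^2) / (2*L1*L2)
cos(theta2) = (1.69 - 11.56 - 11.56) / 23.12
cos(theta2) = -0.926903
theta2 = 157.9571 degrees


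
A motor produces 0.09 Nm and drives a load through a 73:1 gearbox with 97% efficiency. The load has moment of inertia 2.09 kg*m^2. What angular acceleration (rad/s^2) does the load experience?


tau_out = tau_motor * N * eta
= 0.09 * 73 * 0.97 = 6.3729 Nm
alpha = tau_out / I = 6.3729 / 2.09
= 3.0492 rad/s^2


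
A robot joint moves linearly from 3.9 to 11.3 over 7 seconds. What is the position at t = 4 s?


s = t/T = 4/7 = 0.5714
p(t) = p0 + (pf-p0)*s
= 3.9 + (11.3 - 3.9) * 0.5714
= 8.1286


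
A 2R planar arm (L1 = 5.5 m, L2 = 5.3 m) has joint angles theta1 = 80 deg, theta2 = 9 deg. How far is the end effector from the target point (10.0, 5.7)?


End effector via forward kinematics:
x = L1*cos(t1) + L2*cos(t1+t2) = 1.0476
y = L1*sin(t1) + L2*sin(t1+t2) = 10.7156
Distance to target:
d = sqrt((10.0 - 1.0476)^2 + (5.7 - 10.7156)^2)
= sqrt(80.1461 + 25.1566)
= 10.2617 m


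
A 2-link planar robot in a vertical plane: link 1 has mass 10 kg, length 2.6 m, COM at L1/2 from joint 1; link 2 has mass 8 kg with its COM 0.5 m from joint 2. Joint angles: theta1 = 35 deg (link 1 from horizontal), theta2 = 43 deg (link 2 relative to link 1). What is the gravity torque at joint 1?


Horizontal distance from joint 1 to link-1 COM:
  x_c1 = (L1/2)*cos(t1) = 1.3 * 0.8192 = 1.0649 m
Horizontal distance from joint 1 to link-2 COM:
  x_c2 = L1*cos(t1) + Lc2*cos(t1+t2)
       = 2.6*0.8192 + 0.5*0.2079 = 2.2338 m
tau1 = m1*g*x_c1 + m2*g*x_c2
     = 10*9.81*1.0649 + 8*9.81*2.2338
     = 104.4665 + 175.3048
     = 279.7713 Nm


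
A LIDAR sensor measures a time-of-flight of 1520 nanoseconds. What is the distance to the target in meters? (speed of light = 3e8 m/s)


tof = 1520 ns = 1.52e-06 s
dist = c * tof / 2
= 3e8 * 1.52e-06 / 2
= 228.0 m
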